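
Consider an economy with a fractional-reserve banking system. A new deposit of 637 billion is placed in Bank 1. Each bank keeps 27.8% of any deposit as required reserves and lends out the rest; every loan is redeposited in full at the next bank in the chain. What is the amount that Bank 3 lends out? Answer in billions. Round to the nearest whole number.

Each bank lends a fraction (1 − rr) = 0.7220 of the deposit it receives, so Bank 3 receives 637·0.7220^2 and lends 637·0.7220^3 ≈ 239.7458 billion.

240 billion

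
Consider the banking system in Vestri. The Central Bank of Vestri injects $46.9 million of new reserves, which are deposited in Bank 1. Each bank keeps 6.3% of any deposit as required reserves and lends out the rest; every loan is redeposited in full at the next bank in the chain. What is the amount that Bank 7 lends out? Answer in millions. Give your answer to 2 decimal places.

Each bank lends a fraction (1 − rr) = 0.9370 of the deposit it receives, so Bank 7 receives 46.9·0.9370^6 and lends 46.9·0.9370^7 ≈ 29.7406 million.

$29.74 million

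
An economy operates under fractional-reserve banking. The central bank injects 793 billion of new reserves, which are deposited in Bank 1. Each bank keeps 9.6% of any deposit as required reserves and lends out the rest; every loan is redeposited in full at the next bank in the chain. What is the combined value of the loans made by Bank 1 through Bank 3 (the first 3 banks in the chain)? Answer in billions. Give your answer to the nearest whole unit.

Bank i lends (1 − rr)^i of the original deposit: Bank 1 lends 793·0.9040 = 716.8720, Bank 2 lends 793·0.9040² ≈ 648.0523, and so on.
Summing a geometric series: total = 793·[0.9040·(1 − 0.9040^3) / (1 − 0.9040)] ≈ 1950.7636 billion.

1951 billion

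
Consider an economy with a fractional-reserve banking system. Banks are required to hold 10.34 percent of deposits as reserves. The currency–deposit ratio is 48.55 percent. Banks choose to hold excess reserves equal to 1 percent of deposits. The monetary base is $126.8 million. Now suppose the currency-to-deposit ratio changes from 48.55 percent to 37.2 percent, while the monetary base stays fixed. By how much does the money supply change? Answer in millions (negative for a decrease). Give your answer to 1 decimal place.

Initially m₁ = (1 + 0.4855) / (0.1034 + 0.01 + 0.4855) ≈ 2.48038, so M₁ = 2.48038 × 126.8 ≈ 314.5122 million.
After the change m₂ = (1 + 0.372) / (0.1034 + 0.01 + 0.372) ≈ 2.82653, so M₂ = 2.82653 × 126.8 ≈ 358.404 million.
ΔM = M₂ − M₁ = 358.404 − 314.5122 = 43.8918 million.

$43.9 million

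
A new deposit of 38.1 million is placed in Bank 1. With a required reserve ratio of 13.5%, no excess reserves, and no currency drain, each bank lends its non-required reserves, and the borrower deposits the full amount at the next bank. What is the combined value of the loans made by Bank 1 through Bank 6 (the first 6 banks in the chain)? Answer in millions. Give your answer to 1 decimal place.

Bank i lends (1 − rr)^i of the original deposit: Bank 1 lends 38.1·0.8650 = 32.9565, Bank 2 lends 38.1·0.8650² ≈ 28.5074, and so on.
Summing a geometric series: total = 38.1·[0.8650·(1 − 0.8650^6) / (1 − 0.8650)] ≈ 141.8627 million.

141.9 million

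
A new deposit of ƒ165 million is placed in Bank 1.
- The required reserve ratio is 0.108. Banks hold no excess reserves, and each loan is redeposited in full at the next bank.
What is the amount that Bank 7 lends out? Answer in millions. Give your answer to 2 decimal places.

Each bank lends a fraction (1 − rr) = 0.8920 of the deposit it receives, so Bank 7 receives 165·0.8920^6 and lends 165·0.8920^7 ≈ 74.1375 million.

ƒ74.14 million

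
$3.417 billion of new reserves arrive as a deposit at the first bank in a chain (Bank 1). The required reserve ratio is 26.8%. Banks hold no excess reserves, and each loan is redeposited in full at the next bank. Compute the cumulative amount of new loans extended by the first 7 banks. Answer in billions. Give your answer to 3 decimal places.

$8.282 billion

Bank i lends (1 − rr)^i of the original deposit: Bank 1 lends 3.417·0.7320 ≈ 2.5012, Bank 2 lends 3.417·0.7320² ≈ 1.8309, and so on.
Summing a geometric series: total = 3.417·[0.7320·(1 − 0.7320^7) / (1 − 0.7320)] ≈ 8.2820 billion.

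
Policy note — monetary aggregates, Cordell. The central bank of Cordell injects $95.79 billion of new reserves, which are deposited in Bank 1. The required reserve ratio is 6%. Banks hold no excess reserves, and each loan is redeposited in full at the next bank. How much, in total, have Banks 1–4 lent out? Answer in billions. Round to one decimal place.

$329.0 billion

Bank i lends (1 − rr)^i of the original deposit: Bank 1 lends 95.79·0.9400 = 90.0426, Bank 2 lends 95.79·0.9400² ≈ 84.6400, and so on.
Summing a geometric series: total = 95.79·[0.9400·(1 − 0.9400^4) / (1 − 0.9400)] ≈ 329.0322 billion.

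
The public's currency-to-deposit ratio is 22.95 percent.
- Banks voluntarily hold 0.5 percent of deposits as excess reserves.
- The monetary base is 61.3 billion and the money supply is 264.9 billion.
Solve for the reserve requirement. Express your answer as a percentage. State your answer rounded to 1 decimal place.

5.0%

Using m = M/MB = 264.9/61.3 ≈ 4.321370. Since m = (1 + c)/(c + rr + e), the denominator satisfies c + rr + e = (1 + c)/m = (1 + 0.2295) / 4.321370 ≈ 0.284516.
With c = 0.2295 and e = 0.005, the reserve requirement is 0.284516 − 0.2295 − 0.005 = 0.050016.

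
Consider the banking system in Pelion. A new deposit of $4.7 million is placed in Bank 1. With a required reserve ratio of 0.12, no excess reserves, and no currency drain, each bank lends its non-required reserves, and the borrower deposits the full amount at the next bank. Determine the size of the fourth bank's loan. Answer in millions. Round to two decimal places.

$2.82 million

Each bank lends a fraction (1 − rr) = 0.8800 of the deposit it receives, so Bank 4 receives 4.7·0.8800^3 and lends 4.7·0.8800^4 ≈ 2.8186 million.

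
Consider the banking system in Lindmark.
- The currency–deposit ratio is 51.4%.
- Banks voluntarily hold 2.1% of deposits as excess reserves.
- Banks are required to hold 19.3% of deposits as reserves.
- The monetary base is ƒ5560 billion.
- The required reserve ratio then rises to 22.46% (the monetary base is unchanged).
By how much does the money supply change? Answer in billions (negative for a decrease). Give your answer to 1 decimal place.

Initially m₁ = (1 + 0.514) / (0.193 + 0.021 + 0.514) ≈ 2.079670, so M₁ = 2.079670 × 5560 = 11562.9652 billion.
After the change m₂ = (1 + 0.514) / (0.2246 + 0.021 + 0.514) ≈ 1.993154, so M₂ = 1.993154 × 5560 ≈ 11081.9362 billion.
ΔM = M₂ − M₁ = 11081.9362 − 11562.9652 = -481.029 billion.

-481.0 billion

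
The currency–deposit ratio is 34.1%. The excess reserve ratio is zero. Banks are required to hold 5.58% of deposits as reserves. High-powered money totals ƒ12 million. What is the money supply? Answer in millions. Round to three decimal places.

The money multiplier is m = (1 + c) / (rr + c) = (1 + 0.341) / (0.0558 + 0.341) ≈ 3.379536.
So M = m × MB = 3.379536 × 12 ≈ 40.5544 million.

ƒ40.554 million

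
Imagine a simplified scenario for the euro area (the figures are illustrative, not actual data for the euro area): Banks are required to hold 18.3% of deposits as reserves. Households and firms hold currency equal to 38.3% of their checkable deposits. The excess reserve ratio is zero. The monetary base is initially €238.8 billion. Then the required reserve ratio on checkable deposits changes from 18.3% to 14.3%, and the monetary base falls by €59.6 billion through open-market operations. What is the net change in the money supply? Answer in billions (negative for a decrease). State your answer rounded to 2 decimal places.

-112.33 billion

Before: m₁ = (1 + 0.383) / (0.183 + 0.383) ≈ 2.443463, MB₁ = 238.8, so M₁ = 2.443463 × 238.8 ≈ 583.499 billion.
After: m₂ = (1 + 0.383) / (0.143 + 0.383) ≈ 2.629278, MB₂ = 238.8 − 59.6 = 179.2, so M₂ = 2.629278 × 179.2 ≈ 471.1666 billion.
ΔM = M₂ − M₁ = 471.1666 − 583.499 = -112.3324 billion.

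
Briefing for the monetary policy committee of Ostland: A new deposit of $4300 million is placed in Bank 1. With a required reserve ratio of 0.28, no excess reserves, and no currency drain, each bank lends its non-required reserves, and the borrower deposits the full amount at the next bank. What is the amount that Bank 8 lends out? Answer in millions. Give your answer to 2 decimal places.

$310.55 million

Each bank lends a fraction (1 − rr) = 0.7200 of the deposit it receives, so Bank 8 receives 4300·0.7200^7 and lends 4300·0.7200^8 ≈ 310.5478 million.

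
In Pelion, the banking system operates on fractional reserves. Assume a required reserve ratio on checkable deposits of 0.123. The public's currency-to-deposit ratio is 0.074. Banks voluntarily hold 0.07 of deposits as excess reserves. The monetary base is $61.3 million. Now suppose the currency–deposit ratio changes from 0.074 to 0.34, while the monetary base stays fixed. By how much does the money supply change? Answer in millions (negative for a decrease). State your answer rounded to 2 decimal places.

-92.46 million

Initially m₁ = (1 + 0.074) / (0.123 + 0.07 + 0.074) ≈ 4.02247, so M₁ = 4.02247 × 61.3 ≈ 246.5774 million.
After the change m₂ = (1 + 0.34) / (0.123 + 0.07 + 0.34) ≈ 2.51407, so M₂ = 2.51407 × 61.3 ≈ 154.1125 million.
ΔM = M₂ − M₁ = 154.1125 − 246.5774 = -92.4649 million.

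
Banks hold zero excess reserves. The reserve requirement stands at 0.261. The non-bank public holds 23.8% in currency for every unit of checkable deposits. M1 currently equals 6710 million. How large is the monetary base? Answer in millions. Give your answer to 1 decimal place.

2704.6 million

The money multiplier is m = (1 + c) / (rr + c) = (1 + 0.238) / (0.261 + 0.238) ≈ 2.480962.
MB = M / m = 6710 / 2.480962 ≈ 2704.596 million.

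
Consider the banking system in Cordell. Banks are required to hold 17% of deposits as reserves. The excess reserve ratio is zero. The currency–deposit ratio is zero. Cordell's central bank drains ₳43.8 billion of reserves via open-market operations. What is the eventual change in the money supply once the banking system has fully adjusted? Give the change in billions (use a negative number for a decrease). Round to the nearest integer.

The simple money multiplier is m = 1/rr = 1/0.17 ≈ 5.8824.
An open-market sale reduces the monetary base by 43.8 billion, so ΔM = m × ΔMB = 5.8824 × (−43.8) ≈ -257.6491 billion.

-258 billion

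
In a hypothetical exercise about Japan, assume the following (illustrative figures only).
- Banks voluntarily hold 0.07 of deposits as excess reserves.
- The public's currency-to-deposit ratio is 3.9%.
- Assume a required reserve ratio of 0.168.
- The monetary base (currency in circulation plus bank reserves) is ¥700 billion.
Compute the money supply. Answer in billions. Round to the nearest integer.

¥2626 billion

The money multiplier is m = (1 + c) / (rr + e + c) = (1 + 0.039) / (0.168 + 0.07 + 0.039) ≈ 3.7509.
So M = m × MB = 3.7509 × 700 = 2625.63 billion.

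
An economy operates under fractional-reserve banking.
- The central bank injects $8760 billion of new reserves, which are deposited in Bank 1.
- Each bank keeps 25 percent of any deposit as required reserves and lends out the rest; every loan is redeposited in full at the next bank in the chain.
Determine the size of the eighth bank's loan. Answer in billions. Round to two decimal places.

$876.99 billion

Each bank lends a fraction (1 − rr) = 0.7500 of the deposit it receives, so Bank 8 receives 8760·0.7500^7 and lends 8760·0.7500^8 ≈ 876.9891 billion.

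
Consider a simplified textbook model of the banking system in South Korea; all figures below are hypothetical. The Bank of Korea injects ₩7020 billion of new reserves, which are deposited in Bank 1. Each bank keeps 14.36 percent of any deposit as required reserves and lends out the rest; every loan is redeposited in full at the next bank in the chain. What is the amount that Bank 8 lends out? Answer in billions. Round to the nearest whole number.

₩2031 billion

Each bank lends a fraction (1 − rr) = 0.8564 of the deposit it receives, so Bank 8 receives 7020·0.8564^7 and lends 7020·0.8564^8 ≈ 2031.1892 billion.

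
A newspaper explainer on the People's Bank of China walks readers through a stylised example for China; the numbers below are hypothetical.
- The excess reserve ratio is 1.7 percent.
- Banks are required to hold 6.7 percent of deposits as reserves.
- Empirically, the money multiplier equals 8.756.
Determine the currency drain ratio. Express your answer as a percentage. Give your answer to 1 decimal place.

3.4%

Using m = 8.756. From m = (1 + c)/(c + rr + e), rearranging gives 1 + c = m·(c + rr + e), so c·(1 − m) = m·(rr + e) − 1.
Hence c = [m·(rr + e) − 1]/(1 − m) = [8.756 × (0.067 + 0.017) − 1] / (1 − 8.756) ≈ 0.034102.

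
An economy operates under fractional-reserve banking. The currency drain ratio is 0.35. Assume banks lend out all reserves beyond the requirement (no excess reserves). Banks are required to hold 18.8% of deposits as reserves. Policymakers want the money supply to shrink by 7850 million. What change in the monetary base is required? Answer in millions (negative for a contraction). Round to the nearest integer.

The money multiplier is m = (1 + c) / (rr + c) = (1 + 0.35) / (0.188 + 0.35) ≈ 2.50929.
ΔMB = ΔM / m = (−7850) / 2.50929 ≈ -3128.375 million.

-3128 million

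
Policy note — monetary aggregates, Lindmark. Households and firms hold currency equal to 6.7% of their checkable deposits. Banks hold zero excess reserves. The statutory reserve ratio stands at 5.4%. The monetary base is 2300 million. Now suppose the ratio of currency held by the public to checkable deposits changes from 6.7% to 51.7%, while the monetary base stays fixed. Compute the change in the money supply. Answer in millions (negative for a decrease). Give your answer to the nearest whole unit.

-14171 million

Initially m₁ = (1 + 0.067) / (0.054 + 0.067) ≈ 8.81818, so M₁ = 8.81818 × 2300 = 20281.814 million.
After the change m₂ = (1 + 0.517) / (0.054 + 0.517) ≈ 2.65674, so M₂ = 2.65674 × 2300 = 6110.502 million.
ΔM = M₂ − M₁ = 6110.502 − 20281.814 = -14171.312 million.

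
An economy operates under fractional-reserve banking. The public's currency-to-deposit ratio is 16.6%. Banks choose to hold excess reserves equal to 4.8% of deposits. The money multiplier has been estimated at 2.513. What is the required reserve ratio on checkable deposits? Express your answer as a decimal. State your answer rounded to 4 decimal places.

0.2500

Using m = 2.513. Since m = (1 + c)/(c + rr + e), the denominator satisfies c + rr + e = (1 + c)/m = (1 + 0.166) / 2.513 ≈ 0.463987.
With c = 0.166 and e = 0.048, the required reserve ratio on checkable deposits is 0.463987 − 0.166 − 0.048 = 0.249987.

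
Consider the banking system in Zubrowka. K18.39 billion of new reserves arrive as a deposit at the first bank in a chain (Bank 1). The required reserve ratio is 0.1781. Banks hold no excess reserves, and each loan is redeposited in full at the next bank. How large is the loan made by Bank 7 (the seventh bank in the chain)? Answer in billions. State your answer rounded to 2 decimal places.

Each bank lends a fraction (1 − rr) = 0.8219 of the deposit it receives, so Bank 7 receives 18.39·0.8219^6 and lends 18.39·0.8219^7 ≈ 4.6592 billion.

K4.66 billion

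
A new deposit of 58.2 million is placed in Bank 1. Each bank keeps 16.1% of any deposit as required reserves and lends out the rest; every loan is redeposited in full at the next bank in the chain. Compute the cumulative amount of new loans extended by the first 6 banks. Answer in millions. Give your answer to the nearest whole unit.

Bank i lends (1 − rr)^i of the original deposit: Bank 1 lends 58.2·0.8390 = 48.8298, Bank 2 lends 58.2·0.8390² ≈ 40.9682, and so on.
Summing a geometric series: total = 58.2·[0.8390·(1 − 0.8390^6) / (1 − 0.8390)] ≈ 197.5040 million.

198 million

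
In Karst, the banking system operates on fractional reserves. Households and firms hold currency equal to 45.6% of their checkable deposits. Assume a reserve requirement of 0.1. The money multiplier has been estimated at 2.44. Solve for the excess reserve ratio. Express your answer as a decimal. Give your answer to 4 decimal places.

Using m = 2.44. Since m = (1 + c)/(c + rr + e), the denominator satisfies c + rr + e = (1 + c)/m = (1 + 0.456) / 2.44 ≈ 0.596721.
With c = 0.456 and rr = 0.1, the excess reserve ratio is 0.596721 − 0.456 − 0.1 = 0.040721.

0.0407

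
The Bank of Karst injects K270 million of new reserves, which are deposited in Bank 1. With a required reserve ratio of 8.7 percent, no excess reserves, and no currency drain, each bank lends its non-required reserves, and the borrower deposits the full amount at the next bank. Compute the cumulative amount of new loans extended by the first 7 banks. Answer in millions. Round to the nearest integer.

K1335 million

Bank i lends (1 − rr)^i of the original deposit: Bank 1 lends 270·0.9130 = 246.5100, Bank 2 lends 270·0.9130² ≈ 225.0636, and so on.
Summing a geometric series: total = 270·[0.9130·(1 − 0.9130^7) / (1 − 0.9130)] ≈ 1335.1070 million.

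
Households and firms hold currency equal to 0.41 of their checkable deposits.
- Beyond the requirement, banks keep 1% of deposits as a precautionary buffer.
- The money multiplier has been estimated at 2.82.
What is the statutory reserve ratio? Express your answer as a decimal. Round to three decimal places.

0.080

Using m = 2.82. Since m = (1 + c)/(c + rr + e), the denominator satisfies c + rr + e = (1 + c)/m = (1 + 0.41) / 2.82 = 0.500000.
With c = 0.41 and e = 0.01, the statutory reserve ratio is 0.500000 − 0.41 − 0.01 = 0.08.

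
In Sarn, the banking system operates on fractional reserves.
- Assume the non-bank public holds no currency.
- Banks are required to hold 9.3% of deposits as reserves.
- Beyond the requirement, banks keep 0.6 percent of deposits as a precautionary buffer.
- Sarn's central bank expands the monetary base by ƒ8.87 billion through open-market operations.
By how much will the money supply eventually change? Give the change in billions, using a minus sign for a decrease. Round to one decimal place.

ƒ89.6 billion

The money multiplier is m = 1 / (rr + e) = 1 / (0.093 + 0.006) ≈ 10.1010.
The purchase adds 8.87 billion of base, so ΔM = m × ΔMB = 10.1010 × (+8.87) ≈ 89.5959 billion.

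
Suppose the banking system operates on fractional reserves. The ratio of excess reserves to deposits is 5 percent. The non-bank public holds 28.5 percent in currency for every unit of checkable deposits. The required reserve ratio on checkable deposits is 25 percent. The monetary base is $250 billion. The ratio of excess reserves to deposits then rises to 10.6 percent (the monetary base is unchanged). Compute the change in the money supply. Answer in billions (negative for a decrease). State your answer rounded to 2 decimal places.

-47.98 billion

Initially m₁ = (1 + 0.285) / (0.25 + 0.05 + 0.285) ≈ 2.196581, so M₁ = 2.196581 × 250 ≈ 549.1453 billion.
After the change m₂ = (1 + 0.285) / (0.25 + 0.106 + 0.285) ≈ 2.004680, so M₂ = 2.004680 × 250 = 501.17 billion.
ΔM = M₂ − M₁ = 501.17 − 549.1453 = -47.9753 billion.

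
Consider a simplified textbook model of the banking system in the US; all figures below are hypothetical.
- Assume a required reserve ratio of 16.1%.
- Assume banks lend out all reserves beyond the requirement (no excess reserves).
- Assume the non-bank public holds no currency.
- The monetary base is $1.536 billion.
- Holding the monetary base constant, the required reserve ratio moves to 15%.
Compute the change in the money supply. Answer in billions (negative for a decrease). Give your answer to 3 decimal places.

Initially m₁ = 1 / (0.161) ≈ 6.21118, so M₁ = 6.21118 × 1.536 ≈ 9.5404 billion.
After the change m₂ = 1 / (0.15) ≈ 6.66667, so M₂ = 6.66667 × 1.536 ≈ 10.24 billion.
ΔM = M₂ − M₁ = 10.24 − 9.5404 = 0.6996 billion.

$0.700 billion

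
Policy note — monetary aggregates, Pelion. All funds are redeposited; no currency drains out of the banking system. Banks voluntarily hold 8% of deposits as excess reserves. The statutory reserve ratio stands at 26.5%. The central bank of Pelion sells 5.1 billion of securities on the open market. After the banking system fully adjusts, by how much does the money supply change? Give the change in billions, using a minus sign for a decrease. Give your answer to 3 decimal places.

The money multiplier is m = 1 / (rr + e) = 1 / (0.265 + 0.08) ≈ 2.89855.
The sale removes 5.1 billion of base, so ΔM = m × ΔMB = 2.89855 × (−5.1) ≈ -14.7826 billion.

-14.783 billion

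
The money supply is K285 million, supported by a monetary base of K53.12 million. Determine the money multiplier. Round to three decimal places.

5.365

The money multiplier is m = M / MB = 285 / 53.12 ≈ 5.36521.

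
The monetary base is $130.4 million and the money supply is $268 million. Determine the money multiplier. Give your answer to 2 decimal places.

2.06

The money multiplier is m = M / MB = 268 / 130.4 ≈ 2.05521.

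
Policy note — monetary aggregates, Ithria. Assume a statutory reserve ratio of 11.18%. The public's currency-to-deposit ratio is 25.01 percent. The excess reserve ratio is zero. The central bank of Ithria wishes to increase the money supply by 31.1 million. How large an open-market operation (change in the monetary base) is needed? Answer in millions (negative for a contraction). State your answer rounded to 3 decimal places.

The money multiplier is m = (1 + c) / (rr + c) = (1 + 0.2501) / (0.1118 + 0.2501) ≈ 3.454269.
ΔMB = ΔM / m = (+31.1) / 3.454269 ≈ 9.0034 million.

9.003 million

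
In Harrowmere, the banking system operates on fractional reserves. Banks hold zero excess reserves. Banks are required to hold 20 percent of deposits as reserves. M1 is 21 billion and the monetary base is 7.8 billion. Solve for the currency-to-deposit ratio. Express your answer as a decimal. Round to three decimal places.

0.273

Using m = M/MB = 21/7.8 ≈ 2.692308. From m = (1 + c)/(c + rr + e), rearranging gives 1 + c = m·(c + rr + e), so c·(1 − m) = m·(rr + e) − 1.
Hence c = [m·(rr + e) − 1]/(1 − m) = [2.692308 × (0.2 + 0) − 1] / (1 − 2.692308) ≈ 0.272727.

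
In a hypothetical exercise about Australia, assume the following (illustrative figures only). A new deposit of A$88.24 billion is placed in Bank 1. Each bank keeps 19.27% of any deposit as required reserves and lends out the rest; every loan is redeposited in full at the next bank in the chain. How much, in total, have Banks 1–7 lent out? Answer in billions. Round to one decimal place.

A$287.1 billion

Bank i lends (1 − rr)^i of the original deposit: Bank 1 lends 88.24·0.8073 ≈ 71.2362, Bank 2 lends 88.24·0.8073² ≈ 57.5089, and so on.
Summing a geometric series: total = 88.24·[0.8073·(1 − 0.8073^7) / (1 − 0.8073)] ≈ 287.0580 billion.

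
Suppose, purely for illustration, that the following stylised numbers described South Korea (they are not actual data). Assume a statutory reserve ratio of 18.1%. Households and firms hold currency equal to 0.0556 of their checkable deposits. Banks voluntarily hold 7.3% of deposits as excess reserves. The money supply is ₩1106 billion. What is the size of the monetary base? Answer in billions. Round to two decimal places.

₩324.38 billion

The money multiplier is m = (1 + c) / (rr + e + c) = (1 + 0.0556) / (0.181 + 0.073 + 0.0556) ≈ 3.4095607.
MB = M / m = 1106 / 3.4095607 ≈ 324.382 billion.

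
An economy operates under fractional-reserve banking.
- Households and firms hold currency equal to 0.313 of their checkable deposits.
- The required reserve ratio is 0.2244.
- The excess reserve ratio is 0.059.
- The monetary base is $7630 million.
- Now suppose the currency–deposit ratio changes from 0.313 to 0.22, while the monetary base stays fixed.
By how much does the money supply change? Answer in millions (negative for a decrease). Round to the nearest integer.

$1694 million

Initially m₁ = (1 + 0.313) / (0.2244 + 0.059 + 0.313) ≈ 2.20154, so M₁ = 2.20154 × 7630 = 16797.7502 million.
After the change m₂ = (1 + 0.22) / (0.2244 + 0.059 + 0.22) ≈ 2.42352, so M₂ = 2.42352 × 7630 = 18491.4576 million.
ΔM = M₂ − M₁ = 18491.4576 − 16797.7502 = 1693.7074 million.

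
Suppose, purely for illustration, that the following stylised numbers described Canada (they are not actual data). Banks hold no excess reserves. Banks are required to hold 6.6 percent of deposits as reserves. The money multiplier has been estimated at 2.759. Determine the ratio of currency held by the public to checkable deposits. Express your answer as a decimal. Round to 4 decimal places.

Using m = 2.759. From m = (1 + c)/(c + rr + e), rearranging gives 1 + c = m·(c + rr + e), so c·(1 − m) = m·(rr + e) − 1.
Hence c = [m·(rr + e) − 1]/(1 − m) = [2.759 × (0.066 + 0) − 1] / (1 − 2.759) ≈ 0.464984.

0.4650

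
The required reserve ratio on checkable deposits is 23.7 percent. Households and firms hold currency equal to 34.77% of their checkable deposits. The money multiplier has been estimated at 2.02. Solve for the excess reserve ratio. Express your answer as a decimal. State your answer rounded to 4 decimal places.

0.0825

Using m = 2.02. Since m = (1 + c)/(c + rr + e), the denominator satisfies c + rr + e = (1 + c)/m = (1 + 0.3477) / 2.02 ≈ 0.667178.
With c = 0.3477 and rr = 0.237, the excess reserve ratio is 0.667178 − 0.3477 − 0.237 = 0.082478.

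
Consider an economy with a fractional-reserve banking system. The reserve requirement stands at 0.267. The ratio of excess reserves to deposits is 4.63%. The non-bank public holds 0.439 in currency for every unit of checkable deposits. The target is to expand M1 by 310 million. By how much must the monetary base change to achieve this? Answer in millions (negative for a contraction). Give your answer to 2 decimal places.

The money multiplier is m = (1 + c) / (rr + e + c) = (1 + 0.439) / (0.267 + 0.0463 + 0.439) ≈ 1.912801.
ΔMB = ΔM / m = (+310) / 1.912801 ≈ 162.066 million.

162.07 million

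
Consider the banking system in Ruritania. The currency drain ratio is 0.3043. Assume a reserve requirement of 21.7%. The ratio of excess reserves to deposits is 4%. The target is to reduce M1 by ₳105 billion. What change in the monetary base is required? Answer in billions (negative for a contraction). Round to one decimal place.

-45.2 billion

The money multiplier is m = (1 + c) / (rr + e + c) = (1 + 0.3043) / (0.217 + 0.04 + 0.3043) ≈ 2.32371.
ΔMB = ΔM / m = (−105) / 2.32371 ≈ -45.1864 billion.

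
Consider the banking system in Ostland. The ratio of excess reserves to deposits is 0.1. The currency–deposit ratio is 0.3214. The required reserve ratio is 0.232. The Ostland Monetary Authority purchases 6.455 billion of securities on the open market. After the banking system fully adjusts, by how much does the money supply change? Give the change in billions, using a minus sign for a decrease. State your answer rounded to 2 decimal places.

The money multiplier is m = (1 + c) / (rr + e + c) = (1 + 0.3214) / (0.232 + 0.1 + 0.3214) ≈ 2.0223.
The purchase adds 6.455 billion of base, so ΔM = m × ΔMB = 2.0223 × (+6.455) ≈ 13.0539 billion.

13.05 billion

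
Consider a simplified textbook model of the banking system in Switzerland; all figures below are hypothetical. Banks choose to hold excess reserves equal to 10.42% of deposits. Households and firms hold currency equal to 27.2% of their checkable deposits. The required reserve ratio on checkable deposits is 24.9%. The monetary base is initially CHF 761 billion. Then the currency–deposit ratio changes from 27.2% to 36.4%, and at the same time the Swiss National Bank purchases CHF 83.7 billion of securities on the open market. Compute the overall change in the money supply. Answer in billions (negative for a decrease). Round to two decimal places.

CHF 58.19 billion

Before: m₁ = (1 + 0.272) / (0.249 + 0.1042 + 0.272) ≈ 2.034549, MB₁ = 761, so M₁ = 2.034549 × 761 ≈ 1548.2918 billion.
After: m₂ = (1 + 0.364) / (0.249 + 0.1042 + 0.364) ≈ 1.901840, MB₂ = 761 + 83.7 = 844.7, so M₂ = 1.901840 × 844.7 ≈ 1606.4842 billion.
ΔM = M₂ − M₁ = 1606.4842 − 1548.2918 = 58.1924 billion.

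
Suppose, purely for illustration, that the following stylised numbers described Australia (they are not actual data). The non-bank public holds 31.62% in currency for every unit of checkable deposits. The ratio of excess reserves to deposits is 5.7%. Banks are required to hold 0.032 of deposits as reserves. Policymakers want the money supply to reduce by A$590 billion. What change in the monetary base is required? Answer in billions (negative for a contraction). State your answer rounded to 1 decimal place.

The money multiplier is m = (1 + c) / (rr + e + c) = (1 + 0.3162) / (0.032 + 0.057 + 0.3162) ≈ 3.24827.
ΔMB = ΔM / m = (−590) / 3.24827 ≈ -181.6351 billion.

-181.6 billion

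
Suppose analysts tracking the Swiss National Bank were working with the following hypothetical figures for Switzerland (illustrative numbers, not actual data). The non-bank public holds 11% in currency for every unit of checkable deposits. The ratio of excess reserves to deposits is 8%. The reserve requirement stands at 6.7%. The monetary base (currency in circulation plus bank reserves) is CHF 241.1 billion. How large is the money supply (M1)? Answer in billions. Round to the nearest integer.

The money multiplier is m = (1 + c) / (rr + e + c) = (1 + 0.11) / (0.067 + 0.08 + 0.11) ≈ 4.3191.
So M = m × MB = 4.3191 × 241.1 ≈ 1041.335 billion.

CHF 1041 billion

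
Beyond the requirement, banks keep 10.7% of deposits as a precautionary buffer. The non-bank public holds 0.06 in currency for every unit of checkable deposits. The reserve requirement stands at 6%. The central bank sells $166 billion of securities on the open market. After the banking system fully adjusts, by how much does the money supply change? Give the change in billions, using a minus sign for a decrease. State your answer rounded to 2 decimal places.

The money multiplier is m = (1 + c) / (rr + e + c) = (1 + 0.06) / (0.06 + 0.107 + 0.06) ≈ 4.669604.
The sale removes 166 billion of base, so ΔM = m × ΔMB = 4.669604 × (−166) ≈ -775.1543 billion.

-775.15 billion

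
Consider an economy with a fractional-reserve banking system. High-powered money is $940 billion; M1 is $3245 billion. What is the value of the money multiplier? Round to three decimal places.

The money multiplier is m = M / MB = 3245 / 940 ≈ 3.45213.

3.452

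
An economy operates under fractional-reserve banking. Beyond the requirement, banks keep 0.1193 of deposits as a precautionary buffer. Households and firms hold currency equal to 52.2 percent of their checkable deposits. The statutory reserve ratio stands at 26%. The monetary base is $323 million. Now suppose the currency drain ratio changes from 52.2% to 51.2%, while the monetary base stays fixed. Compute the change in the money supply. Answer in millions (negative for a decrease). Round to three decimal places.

$2.496 million

Initially m₁ = (1 + 0.522) / (0.26 + 0.1193 + 0.522) ≈ 1.6886719, so M₁ = 1.6886719 × 323 ≈ 545.441 million.
After the change m₂ = (1 + 0.512) / (0.26 + 0.1193 + 0.512) ≈ 1.6963985, so M₂ = 1.6963985 × 323 ≈ 547.9367 million.
ΔM = M₂ − M₁ = 547.9367 − 545.441 = 2.4957 million.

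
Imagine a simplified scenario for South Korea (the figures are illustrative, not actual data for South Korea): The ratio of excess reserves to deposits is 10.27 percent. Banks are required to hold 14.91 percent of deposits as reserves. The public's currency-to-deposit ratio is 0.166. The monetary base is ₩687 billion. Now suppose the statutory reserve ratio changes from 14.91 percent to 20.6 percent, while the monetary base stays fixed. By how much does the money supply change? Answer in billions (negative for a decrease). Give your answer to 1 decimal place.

Initially m₁ = (1 + 0.166) / (0.1491 + 0.1027 + 0.166) ≈ 2.79081, so M₁ = 2.79081 × 687 ≈ 1917.2865 billion.
After the change m₂ = (1 + 0.166) / (0.206 + 0.1027 + 0.166) ≈ 2.45629, so M₂ = 2.45629 × 687 ≈ 1687.4712 billion.
ΔM = M₂ − M₁ = 1687.4712 − 1917.2865 = -229.8153 billion.

-229.8 billion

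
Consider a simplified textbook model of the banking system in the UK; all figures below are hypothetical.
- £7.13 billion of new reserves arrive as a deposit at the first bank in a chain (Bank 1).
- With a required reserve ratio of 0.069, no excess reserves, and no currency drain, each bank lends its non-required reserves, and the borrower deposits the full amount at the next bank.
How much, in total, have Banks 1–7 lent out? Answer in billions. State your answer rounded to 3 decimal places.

£37.881 billion

Bank i lends (1 − rr)^i of the original deposit: Bank 1 lends 7.13·0.9310 ≈ 6.6380, Bank 2 lends 7.13·0.9310² ≈ 6.1800, and so on.
Summing a geometric series: total = 7.13·[0.9310·(1 − 0.9310^7) / (1 − 0.9310)] ≈ 37.8806 billion.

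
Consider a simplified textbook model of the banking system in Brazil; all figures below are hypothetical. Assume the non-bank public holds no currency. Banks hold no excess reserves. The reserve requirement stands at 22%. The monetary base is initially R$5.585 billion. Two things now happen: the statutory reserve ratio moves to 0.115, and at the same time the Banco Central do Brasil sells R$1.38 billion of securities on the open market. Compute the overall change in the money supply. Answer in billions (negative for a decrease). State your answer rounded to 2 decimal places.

R$11.18 billion

Before: m₁ = 1 / (0.22) ≈ 4.5455, MB₁ = 5.585, so M₁ = 4.5455 × 5.585 ≈ 25.3866 billion.
After: m₂ = 1 / (0.115) ≈ 8.6957, MB₂ = 5.585 − 1.38 = 4.205, so M₂ = 8.6957 × 4.205 ≈ 36.5654 billion.
ΔM = M₂ − M₁ = 36.5654 − 25.3866 = 11.1788 billion.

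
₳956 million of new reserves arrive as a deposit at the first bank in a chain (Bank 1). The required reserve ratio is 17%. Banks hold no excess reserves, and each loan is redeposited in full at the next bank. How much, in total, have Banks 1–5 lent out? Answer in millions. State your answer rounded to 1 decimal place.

Bank i lends (1 − rr)^i of the original deposit: Bank 1 lends 956·0.8300 = 793.4800, Bank 2 lends 956·0.8300² = 658.5884, and so on.
Summing a geometric series: total = 956·[0.8300·(1 − 0.8300^5) / (1 − 0.8300)] ≈ 2828.9706 million.

₳2829.0 million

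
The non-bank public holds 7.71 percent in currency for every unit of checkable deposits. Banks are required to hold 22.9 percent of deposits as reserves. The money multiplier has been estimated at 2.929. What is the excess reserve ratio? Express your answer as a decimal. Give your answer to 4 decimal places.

Using m = 2.929. Since m = (1 + c)/(c + rr + e), the denominator satisfies c + rr + e = (1 + c)/m = (1 + 0.0771) / 2.929 ≈ 0.367736.
With c = 0.0771 and rr = 0.229, the excess reserve ratio is 0.367736 − 0.0771 − 0.229 = 0.061636.

0.0616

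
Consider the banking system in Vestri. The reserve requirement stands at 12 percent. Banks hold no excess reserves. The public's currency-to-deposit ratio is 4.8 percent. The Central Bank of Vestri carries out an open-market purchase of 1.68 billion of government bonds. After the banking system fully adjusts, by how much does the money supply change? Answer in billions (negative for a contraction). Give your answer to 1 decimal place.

The money multiplier is m = (1 + c) / (rr + c) = (1 + 0.048) / (0.12 + 0.048) ≈ 6.2381.
The purchase adds 1.68 billion of base, so ΔM = m × ΔMB = 6.2381 × (+1.68) ≈ 10.48 billion.

10.5 billion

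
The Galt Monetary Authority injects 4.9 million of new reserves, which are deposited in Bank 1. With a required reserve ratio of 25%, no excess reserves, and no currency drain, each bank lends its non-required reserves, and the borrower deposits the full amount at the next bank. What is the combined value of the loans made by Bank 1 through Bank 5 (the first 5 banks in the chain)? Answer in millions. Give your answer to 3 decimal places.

11.212 million

Bank i lends (1 − rr)^i of the original deposit: Bank 1 lends 4.9·0.7500 = 3.6750, Bank 2 lends 4.9·0.7500² ≈ 2.7563, and so on.
Summing a geometric series: total = 4.9·[0.7500·(1 − 0.7500^5) / (1 − 0.7500)] ≈ 11.2116 million.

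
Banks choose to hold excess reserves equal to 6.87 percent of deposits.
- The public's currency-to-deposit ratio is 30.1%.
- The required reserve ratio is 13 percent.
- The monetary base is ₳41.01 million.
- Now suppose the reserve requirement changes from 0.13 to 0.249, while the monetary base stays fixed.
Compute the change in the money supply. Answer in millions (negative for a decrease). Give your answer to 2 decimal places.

Initially m₁ = (1 + 0.301) / (0.13 + 0.0687 + 0.301) ≈ 2.60356, so M₁ = 2.60356 × 41.01 ≈ 106.772 million.
After the change m₂ = (1 + 0.301) / (0.249 + 0.0687 + 0.301) ≈ 2.10280, so M₂ = 2.10280 × 41.01 ≈ 86.2358 million.
ΔM = M₂ − M₁ = 86.2358 − 106.772 = -20.5362 million.

-20.54 million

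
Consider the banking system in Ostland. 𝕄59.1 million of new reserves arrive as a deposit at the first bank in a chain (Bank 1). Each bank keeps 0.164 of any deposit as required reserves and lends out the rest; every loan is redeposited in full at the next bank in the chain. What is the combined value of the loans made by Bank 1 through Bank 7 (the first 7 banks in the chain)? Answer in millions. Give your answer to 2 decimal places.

𝕄215.29 million

Bank i lends (1 − rr)^i of the original deposit: Bank 1 lends 59.1·0.8360 = 49.4076, Bank 2 lends 59.1·0.8360² ≈ 41.3048, and so on.
Summing a geometric series: total = 59.1·[0.8360·(1 − 0.8360^7) / (1 − 0.8360)] ≈ 215.2866 million.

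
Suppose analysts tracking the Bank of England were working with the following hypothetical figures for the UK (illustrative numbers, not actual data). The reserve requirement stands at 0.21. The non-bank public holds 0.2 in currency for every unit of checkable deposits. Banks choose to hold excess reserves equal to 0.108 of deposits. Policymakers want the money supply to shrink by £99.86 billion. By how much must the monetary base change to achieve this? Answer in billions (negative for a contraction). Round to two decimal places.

-43.11 billion

The money multiplier is m = (1 + c) / (rr + e + c) = (1 + 0.2) / (0.21 + 0.108 + 0.2) ≈ 2.31660.
ΔMB = ΔM / m = (−99.86) / 2.31660 ≈ -43.1063 billion.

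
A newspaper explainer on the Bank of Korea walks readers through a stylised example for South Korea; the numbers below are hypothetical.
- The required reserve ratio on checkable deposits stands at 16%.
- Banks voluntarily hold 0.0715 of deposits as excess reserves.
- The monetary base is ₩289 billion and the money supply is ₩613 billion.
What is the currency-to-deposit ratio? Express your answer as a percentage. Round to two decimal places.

Using m = M/MB = 613/289 ≈ 2.121107. From m = (1 + c)/(c + rr + e), rearranging gives 1 + c = m·(c + rr + e), so c·(1 − m) = m·(rr + e) − 1.
Hence c = [m·(rr + e) − 1]/(1 − m) = [2.121107 × (0.16 + 0.0715) − 1] / (1 − 2.121107) ≈ 0.453983.

45.40%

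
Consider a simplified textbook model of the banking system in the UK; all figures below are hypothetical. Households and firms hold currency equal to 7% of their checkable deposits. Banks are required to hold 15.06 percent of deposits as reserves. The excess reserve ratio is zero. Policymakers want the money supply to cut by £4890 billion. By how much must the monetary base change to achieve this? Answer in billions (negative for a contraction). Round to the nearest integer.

-1008 billion

The money multiplier is m = (1 + c) / (rr + c) = (1 + 0.07) / (0.1506 + 0.07) ≈ 4.85041.
ΔMB = ΔM / m = (−4890) / 4.85041 ≈ -1008.1622 billion.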